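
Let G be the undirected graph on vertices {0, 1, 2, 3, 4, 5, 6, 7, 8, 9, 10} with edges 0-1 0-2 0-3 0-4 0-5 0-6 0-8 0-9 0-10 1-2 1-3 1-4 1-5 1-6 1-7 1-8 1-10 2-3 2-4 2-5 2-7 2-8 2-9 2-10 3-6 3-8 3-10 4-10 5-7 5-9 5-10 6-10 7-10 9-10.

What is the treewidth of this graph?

A width-4 tree decomposition is:
Bags: B1 = {0, 1, 2, 3, 10}  B2 = {0, 1, 2, 4, 10}  B3 = {0, 1, 2, 3, 8}  B4 = {0, 1, 2, 5, 10}  B5 = {1, 2, 5, 7, 10}  B6 = {0, 2, 5, 9, 10}  B7 = {0, 1, 3, 6, 10}
Tree: B1–B2, B1–B3, B2–B4, B4–B5, B4–B6, B1–B7
The largest bag has 5 vertices, giving width 4; this decomposition certifies tw(G) ≤ 4. For the lower bound, the 5 vertices {0, 1, 2, 3, 8} are pairwise adjacent, and any tree decomposition puts a clique entirely inside one bag — forcing width ≥ 4. Therefore the treewidth is 4.

4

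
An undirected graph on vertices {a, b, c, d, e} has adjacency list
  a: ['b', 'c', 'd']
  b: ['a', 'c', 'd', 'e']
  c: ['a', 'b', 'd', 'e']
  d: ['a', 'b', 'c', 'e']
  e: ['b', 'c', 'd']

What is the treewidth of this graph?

3

A width-3 tree decomposition is:
Bags: B1 = {b, c, d, e}  B2 = {a, b, c, d}
Tree: B1–B2
Each bag holds 4 vertices, so the decomposition has width 3, which upper-bounds the treewidth. Conversely, {b, c, d, e} is a clique of size 4, and the vertices of any clique must share a bag in every tree decomposition; so some bag has ≥ 4 vertices and tw(G) ≥ 3. Hence tw(G) = 3 exactly.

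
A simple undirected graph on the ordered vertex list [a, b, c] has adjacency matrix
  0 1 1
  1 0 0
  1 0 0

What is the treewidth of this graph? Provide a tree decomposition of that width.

Treewidth 1.
Bags: B1 = {a, c}  B2 = {a, b}
Tree: B1–B2

Every bag has size at most 2, so the width is 2 − 1 = 1 and tw(G) ≤ 1. Since G has at least one edge (e.g. a–c), it is not an edgeless graph, so tw(G) ≥ 1. The upper and lower bounds meet at 1, so that is the treewidth.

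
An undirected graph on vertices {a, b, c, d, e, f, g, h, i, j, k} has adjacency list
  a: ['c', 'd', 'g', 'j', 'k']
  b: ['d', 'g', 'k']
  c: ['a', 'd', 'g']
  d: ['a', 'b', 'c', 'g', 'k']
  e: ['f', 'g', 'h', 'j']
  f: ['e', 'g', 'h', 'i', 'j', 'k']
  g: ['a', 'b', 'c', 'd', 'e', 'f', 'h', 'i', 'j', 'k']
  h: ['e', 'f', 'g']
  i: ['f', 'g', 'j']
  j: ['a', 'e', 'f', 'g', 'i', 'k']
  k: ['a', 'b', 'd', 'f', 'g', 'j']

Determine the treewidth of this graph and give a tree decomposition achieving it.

Treewidth 3.
One optimal decomposition is:
Bags: B1 = {a, g, j, k}  B2 = {a, d, g, k}  B3 = {f, g, j, k}  B4 = {e, f, g, j}  B5 = {b, d, g, k}  B6 = {a, c, d, g}  B7 = {f, g, i, j}  B8 = {e, f, g, h}
Tree: B1–B2, B1–B3, B3–B4, B2–B5, B2–B6, B3–B7, B4–B8

Each bag holds 4 vertices, so the decomposition has width 3, which upper-bounds the treewidth. For the lower bound, the 4 vertices {a, c, d, g} are pairwise adjacent, and any tree decomposition puts a clique entirely inside one bag — forcing width ≥ 3. Therefore the treewidth is 3.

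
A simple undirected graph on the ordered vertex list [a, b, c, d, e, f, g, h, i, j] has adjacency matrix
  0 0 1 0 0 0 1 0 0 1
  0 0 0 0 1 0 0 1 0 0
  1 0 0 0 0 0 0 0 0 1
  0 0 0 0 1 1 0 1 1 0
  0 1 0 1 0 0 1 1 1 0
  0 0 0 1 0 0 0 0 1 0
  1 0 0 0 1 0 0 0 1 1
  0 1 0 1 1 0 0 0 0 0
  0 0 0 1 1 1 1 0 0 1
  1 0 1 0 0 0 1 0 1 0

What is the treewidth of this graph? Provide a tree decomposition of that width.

Treewidth 2.
One optimal decomposition is:
Bags: B1 = {e, g, i}  B2 = {g, i, j}  B3 = {d, e, i}  B4 = {a, g, j}  B5 = {a, c, j}  B6 = {d, e, h}  B7 = {b, e, h}  B8 = {d, f, i}
Tree: B1–B2, B1–B3, B2–B4, B4–B5, B3–B6, B6–B7, B3–B8

Every bag has size at most 3, so the width is 3 − 1 = 2 and tw(G) ≤ 2. For the lower bound, the 3 vertices {d, e, h} are pairwise adjacent, and any tree decomposition puts a clique entirely inside one bag — forcing width ≥ 2. Combining the bounds, tw(G) = 2.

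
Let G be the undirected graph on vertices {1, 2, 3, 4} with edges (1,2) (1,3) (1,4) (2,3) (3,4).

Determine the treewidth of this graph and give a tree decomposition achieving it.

Treewidth 2.
One such decomposition:
Bags: B1 = {1, 2, 3}  B2 = {1, 3, 4}
Tree: B1–B2

Each bag holds 3 vertices, so the decomposition has width 2, which upper-bounds the treewidth. For the lower bound, the 3 vertices {1, 2, 3} are pairwise adjacent, and any tree decomposition puts a clique entirely inside one bag — forcing width ≥ 2. Combining the bounds, tw(G) = 2.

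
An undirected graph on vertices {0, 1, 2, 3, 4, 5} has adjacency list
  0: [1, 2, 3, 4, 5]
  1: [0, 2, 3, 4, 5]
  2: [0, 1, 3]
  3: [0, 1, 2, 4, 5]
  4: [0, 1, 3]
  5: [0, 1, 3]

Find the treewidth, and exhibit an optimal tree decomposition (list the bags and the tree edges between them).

Treewidth 3.
Bags: B1 = {0, 1, 3, 5}  B2 = {0, 1, 2, 3}  B3 = {0, 1, 3, 4}
Tree: B1–B2, B2–B3

The largest bag has 4 vertices, giving width 3; this decomposition certifies tw(G) ≤ 3. Conversely, {0, 1, 2, 3} is a clique of size 4, and the vertices of any clique must share a bag in every tree decomposition; so some bag has ≥ 4 vertices and tw(G) ≥ 3. Combining the bounds, tw(G) = 3.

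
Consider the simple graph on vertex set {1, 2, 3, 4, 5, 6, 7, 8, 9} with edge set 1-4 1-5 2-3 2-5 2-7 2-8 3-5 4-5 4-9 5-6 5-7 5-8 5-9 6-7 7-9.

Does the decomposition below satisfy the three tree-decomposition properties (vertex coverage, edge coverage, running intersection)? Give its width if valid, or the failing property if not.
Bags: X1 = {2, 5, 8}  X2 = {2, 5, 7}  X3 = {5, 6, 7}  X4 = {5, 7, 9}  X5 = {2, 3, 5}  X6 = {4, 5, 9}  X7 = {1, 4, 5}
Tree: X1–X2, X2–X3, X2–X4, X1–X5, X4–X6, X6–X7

Yes; width 2.

Every vertex of G appears in some bag (union = {1, 2, 3, 4, 5, 6, 7, 8, 9}); every edge is covered by a bag; and for each vertex v the set of bags containing v is connected in the bag tree. The decomposition is therefore valid. The largest bag has 3 vertices, so the width is 2.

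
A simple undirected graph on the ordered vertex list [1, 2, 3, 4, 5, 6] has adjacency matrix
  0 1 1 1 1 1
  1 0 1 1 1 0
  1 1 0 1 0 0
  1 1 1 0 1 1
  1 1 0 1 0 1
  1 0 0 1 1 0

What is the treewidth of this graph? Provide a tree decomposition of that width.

Each bag holds 4 vertices, so the decomposition has width 3, which upper-bounds the treewidth. For the lower bound, the 4 vertices {1, 2, 3, 4} are pairwise adjacent, and any tree decomposition puts a clique entirely inside one bag — forcing width ≥ 3. Therefore the treewidth is 3.

Treewidth 3.
One optimal decomposition is:
Bags: B1 = {1, 4, 5, 6}  B2 = {1, 2, 4, 5}  B3 = {1, 2, 3, 4}
Tree: B1–B2, B2–B3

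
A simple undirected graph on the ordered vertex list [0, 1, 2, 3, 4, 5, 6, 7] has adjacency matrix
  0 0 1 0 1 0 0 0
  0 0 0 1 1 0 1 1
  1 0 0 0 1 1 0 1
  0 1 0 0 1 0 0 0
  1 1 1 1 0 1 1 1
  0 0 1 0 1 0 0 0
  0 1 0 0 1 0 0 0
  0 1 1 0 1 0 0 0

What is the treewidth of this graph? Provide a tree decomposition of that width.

Every bag has size at most 3, so the width is 3 − 1 = 2 and tw(G) ≤ 2. On the other hand G contains the 3-clique {0, 2, 4}. A clique must lie in a single bag of any decomposition, so no decomposition can have width below 2. Hence tw(G) = 2 exactly.

Treewidth 2.
One such decomposition:
Bags: B1 = {1, 4, 7}  B2 = {1, 4, 6}  B3 = {2, 4, 7}  B4 = {1, 3, 4}  B5 = {0, 2, 4}  B6 = {2, 4, 5}
Tree: B1–B2, B1–B3, B2–B4, B3–B5, B3–B6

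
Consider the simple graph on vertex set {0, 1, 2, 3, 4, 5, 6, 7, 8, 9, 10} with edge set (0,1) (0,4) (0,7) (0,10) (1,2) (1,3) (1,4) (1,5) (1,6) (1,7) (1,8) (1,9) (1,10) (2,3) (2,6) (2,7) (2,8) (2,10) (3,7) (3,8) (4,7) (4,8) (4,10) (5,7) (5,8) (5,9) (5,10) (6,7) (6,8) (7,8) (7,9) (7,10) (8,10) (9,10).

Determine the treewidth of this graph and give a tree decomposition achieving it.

Each bag holds 5 vertices, so the decomposition has width 4, which upper-bounds the treewidth. For the lower bound, the 5 vertices {0, 1, 4, 7, 10} are pairwise adjacent, and any tree decomposition puts a clique entirely inside one bag — forcing width ≥ 4. Combining the bounds, tw(G) = 4.

Treewidth 4.
One optimal decomposition is:
Bags: B1 = {1, 4, 7, 8, 10}  B2 = {1, 2, 7, 8, 10}  B3 = {1, 2, 3, 7, 8}  B4 = {1, 5, 7, 8, 10}  B5 = {1, 5, 7, 9, 10}  B6 = {1, 2, 6, 7, 8}  B7 = {0, 1, 4, 7, 10}
Tree: B1–B2, B2–B3, B2–B4, B4–B5, B2–B6, B1–B7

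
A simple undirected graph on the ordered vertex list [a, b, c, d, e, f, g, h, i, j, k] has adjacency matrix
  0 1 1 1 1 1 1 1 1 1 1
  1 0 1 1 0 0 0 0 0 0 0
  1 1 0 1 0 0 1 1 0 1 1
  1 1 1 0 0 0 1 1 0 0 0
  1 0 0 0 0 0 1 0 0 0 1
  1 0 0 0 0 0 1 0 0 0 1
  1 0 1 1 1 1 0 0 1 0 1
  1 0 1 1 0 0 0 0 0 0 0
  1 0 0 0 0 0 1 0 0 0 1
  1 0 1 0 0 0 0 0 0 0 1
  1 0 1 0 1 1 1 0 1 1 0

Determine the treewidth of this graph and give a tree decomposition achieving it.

Treewidth 3.
One such decomposition:
Bags: B1 = {a, c, g, k}  B2 = {a, c, d, g}  B3 = {a, c, d, h}  B4 = {a, f, g, k}  B5 = {a, c, j, k}  B6 = {a, g, i, k}  B7 = {a, e, g, k}  B8 = {a, b, c, d}
Tree: B1–B2, B2–B3, B1–B4, B1–B5, B4–B6, B6–B7, B3–B8

Each bag holds 4 vertices, so the decomposition has width 3, which upper-bounds the treewidth. For the lower bound, the 4 vertices {a, c, d, g} are pairwise adjacent, and any tree decomposition puts a clique entirely inside one bag — forcing width ≥ 3. Combining the bounds, tw(G) = 3.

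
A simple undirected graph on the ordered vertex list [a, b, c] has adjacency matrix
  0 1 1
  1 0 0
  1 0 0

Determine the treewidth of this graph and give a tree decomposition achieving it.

Each bag holds 2 vertices, so the decomposition has width 1, which upper-bounds the treewidth. Since G has at least one edge (e.g. c–a), it is not an edgeless graph, so tw(G) ≥ 1. The upper and lower bounds meet at 1, so that is the treewidth.

Treewidth 1.
One such decomposition:
Bags: B1 = {a, c}  B2 = {a, b}
Tree: B1–B2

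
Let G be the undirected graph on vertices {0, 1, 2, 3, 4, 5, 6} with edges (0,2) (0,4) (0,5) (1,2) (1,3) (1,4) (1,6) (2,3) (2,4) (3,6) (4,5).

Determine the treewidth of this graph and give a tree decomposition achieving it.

The largest bag has 3 vertices, giving width 2; this decomposition certifies tw(G) ≤ 2. For the lower bound, the 3 vertices {0, 2, 4} are pairwise adjacent, and any tree decomposition puts a clique entirely inside one bag — forcing width ≥ 2. Therefore the treewidth is 2.

Treewidth 2.
Bags: B1 = {1, 2, 3}  B2 = {1, 2, 4}  B3 = {1, 3, 6}  B4 = {0, 2, 4}  B5 = {0, 4, 5}
Tree: B1–B2, B1–B3, B2–B4, B4–B5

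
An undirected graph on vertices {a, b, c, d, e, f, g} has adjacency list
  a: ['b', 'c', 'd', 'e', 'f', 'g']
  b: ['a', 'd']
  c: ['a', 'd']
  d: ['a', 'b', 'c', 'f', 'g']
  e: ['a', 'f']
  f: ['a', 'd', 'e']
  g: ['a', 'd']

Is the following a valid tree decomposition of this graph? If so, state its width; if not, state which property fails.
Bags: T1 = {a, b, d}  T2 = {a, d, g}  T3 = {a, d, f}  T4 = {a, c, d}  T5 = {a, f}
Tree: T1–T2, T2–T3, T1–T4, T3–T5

No — vertex e appears in no bag.

A tree decomposition must satisfy three properties: every vertex lies in some bag; for every edge, both endpoints lie together in some bag; and for every vertex, the bags containing it form a connected subtree. Here vertex e appears in no bag, so the decomposition is invalid.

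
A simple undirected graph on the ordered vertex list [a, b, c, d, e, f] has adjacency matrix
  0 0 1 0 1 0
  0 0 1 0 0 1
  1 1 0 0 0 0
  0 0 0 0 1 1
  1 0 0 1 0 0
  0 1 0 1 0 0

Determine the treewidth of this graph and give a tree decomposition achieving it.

The largest bag has 3 vertices, giving width 2; this decomposition certifies tw(G) ≤ 2. Since d–e–a–c–b–f–d is a cycle in G, G is not acyclic. Forests are exactly the graphs of treewidth ≤ 1, so tw(G) ≥ 2. Therefore the treewidth is 2.

Treewidth 2.
One optimal decomposition is:
Bags: B1 = {a, d, e}  B2 = {a, c, d}  B3 = {b, c, d}  B4 = {b, d, f}
Tree: B1–B2, B2–B3, B3–B4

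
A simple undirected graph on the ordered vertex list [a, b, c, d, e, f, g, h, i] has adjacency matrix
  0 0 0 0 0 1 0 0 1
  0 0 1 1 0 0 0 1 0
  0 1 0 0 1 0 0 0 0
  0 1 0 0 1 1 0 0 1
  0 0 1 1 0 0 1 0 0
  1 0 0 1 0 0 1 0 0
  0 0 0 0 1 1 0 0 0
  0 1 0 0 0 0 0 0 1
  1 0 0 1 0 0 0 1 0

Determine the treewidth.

3

A width-3 tree decomposition is:
Bags: B1 = {b, c, h, i}  B2 = {b, c, d, i}  B3 = {c, d, e, i}  B4 = {a, d, e, i}  B5 = {a, d, e, f}  B6 = {a, e, f, g}
Tree: B1–B2, B2–B3, B3–B4, B4–B5, B5–B6
Every bag has size at most 4, so the width is 4 − 1 = 3 and tw(G) ≤ 3. For the lower bound: the 4 vertex sets {b,c,h}, {i}, {d}, {a,e,f,g} are disjoint, each induces a connected subgraph, and every pair is joined by at least one edge of G. Contracting each set to a single vertex therefore yields K_{4} as a minor, and since treewidth is minor-monotone, tw(G) ≥ tw(K_{4}) = 3. Hence tw(G) = 3 exactly.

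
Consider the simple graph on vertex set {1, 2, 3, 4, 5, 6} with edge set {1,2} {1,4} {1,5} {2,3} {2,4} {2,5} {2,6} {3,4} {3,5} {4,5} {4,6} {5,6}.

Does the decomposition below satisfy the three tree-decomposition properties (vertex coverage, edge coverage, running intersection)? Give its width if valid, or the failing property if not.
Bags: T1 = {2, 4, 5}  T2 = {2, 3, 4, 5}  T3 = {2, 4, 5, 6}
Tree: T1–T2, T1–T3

No — vertex 1 appears in no bag.

A tree decomposition must satisfy three properties: every vertex lies in some bag; for every edge, both endpoints lie together in some bag; and for every vertex, the bags containing it form a connected subtree. Here vertex 1 appears in no bag, so the decomposition is invalid.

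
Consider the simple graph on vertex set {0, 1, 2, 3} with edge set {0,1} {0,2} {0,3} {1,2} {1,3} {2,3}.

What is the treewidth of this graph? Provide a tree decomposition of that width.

Treewidth 3.
One such decomposition:
Bags: B1 = {0, 1, 2, 3}
Tree: (single bag)

With just one bag of size 4, the width is 4 − 1 = 3, so tw(G) ≤ 3. For the lower bound, the 4 vertices {0, 1, 2, 3} are pairwise adjacent, and any tree decomposition puts a clique entirely inside one bag — forcing width ≥ 3. Hence tw(G) = 3 exactly.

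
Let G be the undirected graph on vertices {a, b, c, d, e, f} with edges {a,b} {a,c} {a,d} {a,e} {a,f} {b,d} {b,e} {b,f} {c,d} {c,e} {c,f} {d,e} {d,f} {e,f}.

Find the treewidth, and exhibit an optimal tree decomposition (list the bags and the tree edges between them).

Every bag has size at most 5, so the width is 5 − 1 = 4 and tw(G) ≤ 4. Conversely, {a, c, d, e, f} is a clique of size 5, and the vertices of any clique must share a bag in every tree decomposition; so some bag has ≥ 5 vertices and tw(G) ≥ 4. Therefore the treewidth is 4.

Treewidth 4.
One optimal decomposition is:
Bags: B1 = {a, b, d, e, f}  B2 = {a, c, d, e, f}
Tree: B1–B2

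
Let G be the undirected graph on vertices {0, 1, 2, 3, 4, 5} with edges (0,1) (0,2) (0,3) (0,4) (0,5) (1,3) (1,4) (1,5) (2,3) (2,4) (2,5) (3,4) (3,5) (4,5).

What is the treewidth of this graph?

4

A width-4 tree decomposition is:
Bags: B1 = {0, 2, 3, 4, 5}  B2 = {0, 1, 3, 4, 5}
Tree: B1–B2
The largest bag has 5 vertices, giving width 4; this decomposition certifies tw(G) ≤ 4. On the other hand G contains the 5-clique {0, 1, 3, 4, 5}. A clique must lie in a single bag of any decomposition, so no decomposition can have width below 4. Therefore the treewidth is 4.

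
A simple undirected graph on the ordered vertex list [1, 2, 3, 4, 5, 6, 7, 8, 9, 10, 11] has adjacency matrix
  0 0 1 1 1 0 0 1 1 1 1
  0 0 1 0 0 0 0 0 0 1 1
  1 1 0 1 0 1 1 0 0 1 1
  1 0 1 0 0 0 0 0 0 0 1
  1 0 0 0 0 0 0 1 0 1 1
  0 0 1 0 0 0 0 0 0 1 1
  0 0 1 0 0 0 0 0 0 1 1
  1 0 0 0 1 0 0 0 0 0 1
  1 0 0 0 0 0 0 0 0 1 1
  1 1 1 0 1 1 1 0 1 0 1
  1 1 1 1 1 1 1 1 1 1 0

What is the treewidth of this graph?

3

A width-3 tree decomposition is:
Bags: B1 = {1, 3, 4, 11}  B2 = {1, 3, 10, 11}  B3 = {3, 7, 10, 11}  B4 = {1, 9, 10, 11}  B5 = {2, 3, 10, 11}  B6 = {3, 6, 10, 11}  B7 = {1, 5, 10, 11}  B8 = {1, 5, 8, 11}
Tree: B1–B2, B2–B3, B2–B4, B2–B5, B3–B6, B2–B7, B7–B8
The largest bag has 4 vertices, giving width 3; this decomposition certifies tw(G) ≤ 3. Conversely, {1, 5, 8, 11} is a clique of size 4, and the vertices of any clique must share a bag in every tree decomposition; so some bag has ≥ 4 vertices and tw(G) ≥ 3. Hence tw(G) = 3 exactly.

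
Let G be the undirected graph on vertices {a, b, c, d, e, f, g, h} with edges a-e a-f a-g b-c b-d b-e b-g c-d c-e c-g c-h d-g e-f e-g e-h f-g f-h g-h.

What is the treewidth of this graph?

A width-3 tree decomposition is:
Bags: B1 = {c, e, g, h}  B2 = {b, c, e, g}  B3 = {b, c, d, g}  B4 = {e, f, g, h}  B5 = {a, e, f, g}
Tree: B1–B2, B2–B3, B1–B4, B4–B5
Each bag holds 4 vertices, so the decomposition has width 3, which upper-bounds the treewidth. Conversely, {b, c, d, g} is a clique of size 4, and the vertices of any clique must share a bag in every tree decomposition; so some bag has ≥ 4 vertices and tw(G) ≥ 3. Hence tw(G) = 3 exactly.

3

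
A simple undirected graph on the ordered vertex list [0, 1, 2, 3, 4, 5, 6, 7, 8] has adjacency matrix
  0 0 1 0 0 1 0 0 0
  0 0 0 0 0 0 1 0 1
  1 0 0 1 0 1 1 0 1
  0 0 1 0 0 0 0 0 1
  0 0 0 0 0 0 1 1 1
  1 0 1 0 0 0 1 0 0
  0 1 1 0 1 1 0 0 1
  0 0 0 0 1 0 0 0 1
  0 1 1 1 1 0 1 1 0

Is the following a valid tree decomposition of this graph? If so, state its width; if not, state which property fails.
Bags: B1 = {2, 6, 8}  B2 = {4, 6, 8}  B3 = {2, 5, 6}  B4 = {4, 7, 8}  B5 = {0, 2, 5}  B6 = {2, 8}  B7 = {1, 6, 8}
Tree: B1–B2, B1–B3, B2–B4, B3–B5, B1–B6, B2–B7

No — vertex 3 appears in no bag.

A tree decomposition must satisfy three properties: every vertex lies in some bag; for every edge, both endpoints lie together in some bag; and for every vertex, the bags containing it form a connected subtree. Here vertex 3 appears in no bag, so the decomposition is invalid.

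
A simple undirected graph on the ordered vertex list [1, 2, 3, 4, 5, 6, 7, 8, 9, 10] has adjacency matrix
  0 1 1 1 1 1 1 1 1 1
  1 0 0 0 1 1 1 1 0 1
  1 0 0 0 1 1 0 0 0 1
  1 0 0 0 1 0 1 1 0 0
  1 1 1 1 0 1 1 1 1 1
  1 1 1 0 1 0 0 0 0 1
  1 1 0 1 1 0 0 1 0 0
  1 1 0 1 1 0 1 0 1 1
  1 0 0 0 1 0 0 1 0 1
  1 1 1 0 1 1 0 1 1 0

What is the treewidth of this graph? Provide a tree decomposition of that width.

Treewidth 4.
One such decomposition:
Bags: B1 = {1, 2, 5, 7, 8}  B2 = {1, 4, 5, 7, 8}  B3 = {1, 2, 5, 8, 10}  B4 = {1, 2, 5, 6, 10}  B5 = {1, 5, 8, 9, 10}  B6 = {1, 3, 5, 6, 10}
Tree: B1–B2, B1–B3, B3–B4, B3–B5, B4–B6

Each bag holds 5 vertices, so the decomposition has width 4, which upper-bounds the treewidth. On the other hand G contains the 5-clique {1, 5, 8, 9, 10}. A clique must lie in a single bag of any decomposition, so no decomposition can have width below 4. Hence tw(G) = 4 exactly.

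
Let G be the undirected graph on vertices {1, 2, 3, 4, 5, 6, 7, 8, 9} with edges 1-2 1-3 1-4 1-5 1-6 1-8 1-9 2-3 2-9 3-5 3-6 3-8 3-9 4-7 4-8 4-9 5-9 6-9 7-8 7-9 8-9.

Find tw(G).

3

A width-3 tree decomposition is:
Bags: B1 = {1, 3, 8, 9}  B2 = {1, 4, 8, 9}  B3 = {1, 2, 3, 9}  B4 = {1, 3, 6, 9}  B5 = {4, 7, 8, 9}  B6 = {1, 3, 5, 9}
Tree: B1–B2, B1–B3, B3–B4, B2–B5, B1–B6
Every bag has size at most 4, so the width is 4 − 1 = 3 and tw(G) ≤ 3. For the lower bound, the 4 vertices {1, 3, 8, 9} are pairwise adjacent, and any tree decomposition puts a clique entirely inside one bag — forcing width ≥ 3. Hence tw(G) = 3 exactly.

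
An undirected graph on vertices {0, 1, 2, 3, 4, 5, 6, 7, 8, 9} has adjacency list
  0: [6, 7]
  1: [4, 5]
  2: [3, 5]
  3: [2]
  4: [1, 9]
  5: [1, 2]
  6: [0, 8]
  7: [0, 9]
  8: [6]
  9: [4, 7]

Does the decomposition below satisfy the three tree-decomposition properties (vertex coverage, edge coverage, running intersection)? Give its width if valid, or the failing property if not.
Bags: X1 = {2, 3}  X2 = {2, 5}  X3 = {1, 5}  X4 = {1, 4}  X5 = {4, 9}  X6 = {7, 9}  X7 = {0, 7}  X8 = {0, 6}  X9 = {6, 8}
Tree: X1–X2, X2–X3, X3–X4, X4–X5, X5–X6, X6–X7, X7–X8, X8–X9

Yes; width 1.

Vertex coverage: the bags together contain {0, 1, 2, 3, 4, 5, 6, 7, 8, 9}, the full vertex set. Edge coverage: each edge of G has both endpoints in at least one bag. Running intersection: for every vertex, the bags containing it form a connected subtree. All three properties hold, so this is a valid tree decomposition of width max|bag| − 1 = 1, and hence tw(G) ≤ 1.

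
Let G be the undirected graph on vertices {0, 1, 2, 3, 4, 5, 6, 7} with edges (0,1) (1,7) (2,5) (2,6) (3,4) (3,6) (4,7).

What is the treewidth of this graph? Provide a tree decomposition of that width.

Each bag holds 2 vertices, so the decomposition has width 1, which upper-bounds the treewidth. Since G has at least one edge (e.g. 0–1), it is not an edgeless graph, so tw(G) ≥ 1. Hence tw(G) = 1 exactly.

Treewidth 1.
Bags: B1 = {0, 1}  B2 = {1, 7}  B3 = {4, 7}  B4 = {3, 4}  B5 = {3, 6}  B6 = {2, 6}  B7 = {2, 5}
Tree: B1–B2, B2–B3, B3–B4, B4–B5, B5–B6, B6–B7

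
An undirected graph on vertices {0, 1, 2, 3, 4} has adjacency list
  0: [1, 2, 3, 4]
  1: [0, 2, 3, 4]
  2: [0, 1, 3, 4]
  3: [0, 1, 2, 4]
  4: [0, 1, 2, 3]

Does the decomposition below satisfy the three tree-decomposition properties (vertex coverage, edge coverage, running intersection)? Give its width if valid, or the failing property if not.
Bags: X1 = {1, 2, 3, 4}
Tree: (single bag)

No — vertex 0 appears in no bag.

A tree decomposition must satisfy three properties: every vertex lies in some bag; for every edge, both endpoints lie together in some bag; and for every vertex, the bags containing it form a connected subtree. Here vertex 0 appears in no bag, so the decomposition is invalid.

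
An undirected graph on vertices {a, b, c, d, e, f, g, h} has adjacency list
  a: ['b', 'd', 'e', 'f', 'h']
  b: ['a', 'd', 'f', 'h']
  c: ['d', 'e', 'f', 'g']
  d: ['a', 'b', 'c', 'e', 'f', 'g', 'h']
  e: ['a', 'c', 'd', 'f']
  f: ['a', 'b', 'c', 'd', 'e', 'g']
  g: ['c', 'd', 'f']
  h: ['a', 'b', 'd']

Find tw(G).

3

A width-3 tree decomposition is:
Bags: B1 = {a, d, e, f}  B2 = {c, d, e, f}  B3 = {a, b, d, f}  B4 = {a, b, d, h}  B5 = {c, d, f, g}
Tree: B1–B2, B1–B3, B3–B4, B2–B5
Every bag has size at most 4, so the width is 4 − 1 = 3 and tw(G) ≤ 3. Conversely, {a, b, d, h} is a clique of size 4, and the vertices of any clique must share a bag in every tree decomposition; so some bag has ≥ 4 vertices and tw(G) ≥ 3. The upper and lower bounds meet at 3, so that is the treewidth.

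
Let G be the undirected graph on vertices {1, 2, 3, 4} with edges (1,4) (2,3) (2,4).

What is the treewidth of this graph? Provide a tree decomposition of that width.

Treewidth 1.
Bags: B1 = {1, 4}  B2 = {2, 4}  B3 = {2, 3}
Tree: B1–B2, B2–B3

Every bag has size at most 2, so the width is 2 − 1 = 1 and tw(G) ≤ 1. Since G has at least one edge (e.g. 1–4), it is not an edgeless graph, so tw(G) ≥ 1. Combining the bounds, tw(G) = 1.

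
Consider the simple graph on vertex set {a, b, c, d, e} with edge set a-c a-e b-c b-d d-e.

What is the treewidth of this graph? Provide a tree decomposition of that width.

The largest bag has 3 vertices, giving width 2; this decomposition certifies tw(G) ≤ 2. The edges c–a–e–d–b–c form a cycle, so G is not a tree and its treewidth is at least 2. The upper and lower bounds meet at 2, so that is the treewidth.

Treewidth 2.
One optimal decomposition is:
Bags: B1 = {a, c, e}  B2 = {c, d, e}  B3 = {b, c, d}
Tree: B1–B2, B2–B3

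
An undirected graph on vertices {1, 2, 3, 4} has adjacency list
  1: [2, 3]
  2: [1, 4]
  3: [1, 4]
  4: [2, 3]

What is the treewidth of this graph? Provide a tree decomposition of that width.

Treewidth 2.
One such decomposition:
Bags: B1 = {2, 3, 4}  B2 = {1, 2, 3}
Tree: B1–B2

Each bag holds 3 vertices, so the decomposition has width 2, which upper-bounds the treewidth. Since 3–4–2–1–3 is a cycle in G, G is not acyclic. Forests are exactly the graphs of treewidth ≤ 1, so tw(G) ≥ 2. Therefore the treewidth is 2.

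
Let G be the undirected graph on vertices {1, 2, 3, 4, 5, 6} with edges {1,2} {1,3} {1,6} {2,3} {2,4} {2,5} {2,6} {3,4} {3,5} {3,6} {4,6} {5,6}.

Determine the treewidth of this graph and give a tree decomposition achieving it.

Treewidth 3.
One optimal decomposition is:
Bags: B1 = {2, 3, 5, 6}  B2 = {2, 3, 4, 6}  B3 = {1, 2, 3, 6}
Tree: B1–B2, B1–B3

Every bag has size at most 4, so the width is 4 − 1 = 3 and tw(G) ≤ 3. For the lower bound, the 4 vertices {1, 2, 3, 6} are pairwise adjacent, and any tree decomposition puts a clique entirely inside one bag — forcing width ≥ 3. The upper and lower bounds meet at 3, so that is the treewidth.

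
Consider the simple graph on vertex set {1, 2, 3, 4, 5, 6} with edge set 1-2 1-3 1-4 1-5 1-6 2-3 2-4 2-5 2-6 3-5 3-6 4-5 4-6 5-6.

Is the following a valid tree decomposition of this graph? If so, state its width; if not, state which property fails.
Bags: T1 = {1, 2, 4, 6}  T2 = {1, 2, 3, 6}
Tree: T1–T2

A tree decomposition must satisfy three properties: every vertex lies in some bag; for every edge, both endpoints lie together in some bag; and for every vertex, the bags containing it form a connected subtree. Here vertex 5 appears in no bag, so the decomposition is invalid.

No — vertex 5 appears in no bag.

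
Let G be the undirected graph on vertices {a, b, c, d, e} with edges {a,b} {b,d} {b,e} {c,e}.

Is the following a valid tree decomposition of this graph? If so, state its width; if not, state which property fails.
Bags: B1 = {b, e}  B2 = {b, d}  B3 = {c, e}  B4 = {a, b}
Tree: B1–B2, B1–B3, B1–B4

Every vertex of G appears in some bag (union = {a, b, c, d, e}); every edge is covered by a bag; and for each vertex v the set of bags containing v is connected in the bag tree. The decomposition is therefore valid. The largest bag has 2 vertices, so the width is 1.

Yes; width 1.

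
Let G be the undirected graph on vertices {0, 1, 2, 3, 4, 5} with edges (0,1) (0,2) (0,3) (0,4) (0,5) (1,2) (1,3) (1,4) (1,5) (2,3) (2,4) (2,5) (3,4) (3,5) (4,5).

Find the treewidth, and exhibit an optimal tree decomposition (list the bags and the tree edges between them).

Treewidth 5.
Bags: B1 = {0, 1, 2, 3, 4, 5}
Tree: (single bag)

With just one bag of size 6, the width is 6 − 1 = 5, so tw(G) ≤ 5. Conversely, {0, 1, 2, 3, 4, 5} is a clique of size 6, and the vertices of any clique must share a bag in every tree decomposition; so some bag has ≥ 6 vertices and tw(G) ≥ 5. Combining the bounds, tw(G) = 5.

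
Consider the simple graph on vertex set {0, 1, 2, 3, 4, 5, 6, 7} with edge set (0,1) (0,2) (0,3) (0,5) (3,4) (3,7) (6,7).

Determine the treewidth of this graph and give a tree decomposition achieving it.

The largest bag has 2 vertices, giving width 1; this decomposition certifies tw(G) ≤ 1. Since G has at least one edge (e.g. 3–0), it is not an edgeless graph, so tw(G) ≥ 1. Combining the bounds, tw(G) = 1.

Treewidth 1.
One such decomposition:
Bags: B1 = {0, 3}  B2 = {3, 7}  B3 = {6, 7}  B4 = {0, 1}  B5 = {0, 5}  B6 = {3, 4}  B7 = {0, 2}
Tree: B1–B2, B2–B3, B1–B4, B1–B5, B1–B6, B5–B7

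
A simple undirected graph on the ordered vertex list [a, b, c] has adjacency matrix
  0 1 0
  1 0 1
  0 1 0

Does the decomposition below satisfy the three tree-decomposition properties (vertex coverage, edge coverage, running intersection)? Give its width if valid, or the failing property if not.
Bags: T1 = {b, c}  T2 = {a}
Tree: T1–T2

A tree decomposition must satisfy three properties: every vertex lies in some bag; for every edge, both endpoints lie together in some bag; and for every vertex, the bags containing it form a connected subtree. Here edge (b,a) lies in no bag, so the decomposition is invalid.

No — edge (b,a) lies in no bag.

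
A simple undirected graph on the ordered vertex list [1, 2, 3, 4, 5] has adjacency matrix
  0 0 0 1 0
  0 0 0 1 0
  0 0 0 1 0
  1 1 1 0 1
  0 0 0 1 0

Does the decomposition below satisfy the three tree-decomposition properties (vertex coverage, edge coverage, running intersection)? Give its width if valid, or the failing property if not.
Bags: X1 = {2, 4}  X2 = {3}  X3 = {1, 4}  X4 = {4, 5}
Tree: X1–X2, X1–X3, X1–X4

No — edge (4,3) lies in no bag.

A tree decomposition must satisfy three properties: every vertex lies in some bag; for every edge, both endpoints lie together in some bag; and for every vertex, the bags containing it form a connected subtree. Here edge (4,3) lies in no bag, so the decomposition is invalid.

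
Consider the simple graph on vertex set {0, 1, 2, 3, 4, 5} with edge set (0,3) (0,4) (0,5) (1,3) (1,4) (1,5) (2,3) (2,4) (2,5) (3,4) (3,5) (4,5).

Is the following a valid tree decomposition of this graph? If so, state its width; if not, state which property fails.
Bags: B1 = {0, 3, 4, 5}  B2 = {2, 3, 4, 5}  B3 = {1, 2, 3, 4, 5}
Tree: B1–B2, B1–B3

No — bags containing vertex 2 are not connected in the tree.

A tree decomposition must satisfy three properties: every vertex lies in some bag; for every edge, both endpoints lie together in some bag; and for every vertex, the bags containing it form a connected subtree. Here bags containing vertex 2 are not connected in the tree, so the decomposition is invalid.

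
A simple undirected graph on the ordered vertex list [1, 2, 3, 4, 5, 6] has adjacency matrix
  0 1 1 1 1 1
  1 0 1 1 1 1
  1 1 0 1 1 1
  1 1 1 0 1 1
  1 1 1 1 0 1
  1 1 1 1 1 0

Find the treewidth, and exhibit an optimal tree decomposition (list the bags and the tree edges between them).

A single bag containing all 6 vertices is trivially a valid decomposition of width 5. Conversely, {1, 2, 3, 4, 5, 6} is a clique of size 6, and the vertices of any clique must share a bag in every tree decomposition; so some bag has ≥ 6 vertices and tw(G) ≥ 5. Combining the bounds, tw(G) = 5.

Treewidth 5.
One optimal decomposition is:
Bags: B1 = {1, 2, 3, 4, 5, 6}
Tree: (single bag)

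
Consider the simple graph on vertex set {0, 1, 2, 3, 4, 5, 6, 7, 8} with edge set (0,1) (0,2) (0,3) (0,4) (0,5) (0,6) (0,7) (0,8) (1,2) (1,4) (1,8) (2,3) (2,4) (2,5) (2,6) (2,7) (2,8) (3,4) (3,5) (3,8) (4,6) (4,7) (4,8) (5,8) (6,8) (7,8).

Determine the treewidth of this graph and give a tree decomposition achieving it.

The largest bag has 5 vertices, giving width 4; this decomposition certifies tw(G) ≤ 4. On the other hand G contains the 5-clique {0, 1, 2, 4, 8}. A clique must lie in a single bag of any decomposition, so no decomposition can have width below 4. Therefore the treewidth is 4.

Treewidth 4.
One optimal decomposition is:
Bags: B1 = {0, 2, 4, 7, 8}  B2 = {0, 2, 3, 4, 8}  B3 = {0, 2, 3, 5, 8}  B4 = {0, 2, 4, 6, 8}  B5 = {0, 1, 2, 4, 8}
Tree: B1–B2, B2–B3, B2–B4, B4–B5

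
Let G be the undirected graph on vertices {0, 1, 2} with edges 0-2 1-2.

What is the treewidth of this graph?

1

A width-1 tree decomposition is:
Bags: B1 = {1, 2}  B2 = {0, 2}
Tree: B1–B2
Every bag has size at most 2, so the width is 2 − 1 = 1 and tw(G) ≤ 1. G has an edge, so its treewidth is at least 1. Therefore the treewidth is 1.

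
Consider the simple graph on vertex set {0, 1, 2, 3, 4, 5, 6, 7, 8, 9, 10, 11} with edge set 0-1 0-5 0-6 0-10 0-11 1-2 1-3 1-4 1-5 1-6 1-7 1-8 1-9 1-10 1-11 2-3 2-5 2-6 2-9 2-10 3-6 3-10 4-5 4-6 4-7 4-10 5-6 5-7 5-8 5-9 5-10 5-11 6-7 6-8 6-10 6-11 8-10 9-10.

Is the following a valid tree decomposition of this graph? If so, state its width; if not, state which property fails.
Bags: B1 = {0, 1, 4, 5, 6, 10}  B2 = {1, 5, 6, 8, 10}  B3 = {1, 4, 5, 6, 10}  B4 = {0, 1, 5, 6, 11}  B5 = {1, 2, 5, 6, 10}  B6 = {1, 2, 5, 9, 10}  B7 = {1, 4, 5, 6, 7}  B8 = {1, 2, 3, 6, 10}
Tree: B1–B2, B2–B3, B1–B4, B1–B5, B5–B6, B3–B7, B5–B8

A tree decomposition must satisfy three properties: every vertex lies in some bag; for every edge, both endpoints lie together in some bag; and for every vertex, the bags containing it form a connected subtree. Here bags containing vertex 4 are not connected in the tree, so the decomposition is invalid.

No — bags containing vertex 4 are not connected in the tree.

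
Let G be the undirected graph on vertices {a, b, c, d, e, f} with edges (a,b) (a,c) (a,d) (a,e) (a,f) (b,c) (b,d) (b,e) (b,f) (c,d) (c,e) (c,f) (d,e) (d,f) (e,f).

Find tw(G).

A width-5 tree decomposition is:
Bags: B1 = {a, b, c, d, e, f}
Tree: (single bag)
A single bag containing all 6 vertices is trivially a valid decomposition of width 5. On the other hand G contains the 6-clique {a, b, c, d, e, f}. A clique must lie in a single bag of any decomposition, so no decomposition can have width below 5. Hence tw(G) = 5 exactly.

5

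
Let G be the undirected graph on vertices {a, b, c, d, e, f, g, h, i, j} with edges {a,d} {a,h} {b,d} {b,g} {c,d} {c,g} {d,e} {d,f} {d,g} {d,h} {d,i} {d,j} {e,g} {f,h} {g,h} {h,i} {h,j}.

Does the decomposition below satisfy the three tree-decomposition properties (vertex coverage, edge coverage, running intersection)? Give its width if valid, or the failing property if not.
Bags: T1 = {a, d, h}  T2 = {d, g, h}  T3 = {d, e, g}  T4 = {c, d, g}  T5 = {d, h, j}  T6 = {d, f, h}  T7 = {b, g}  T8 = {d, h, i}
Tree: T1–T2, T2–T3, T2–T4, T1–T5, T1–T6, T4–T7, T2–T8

A tree decomposition must satisfy three properties: every vertex lies in some bag; for every edge, both endpoints lie together in some bag; and for every vertex, the bags containing it form a connected subtree. Here edge (d,b) lies in no bag, so the decomposition is invalid.

No — edge (d,b) lies in no bag.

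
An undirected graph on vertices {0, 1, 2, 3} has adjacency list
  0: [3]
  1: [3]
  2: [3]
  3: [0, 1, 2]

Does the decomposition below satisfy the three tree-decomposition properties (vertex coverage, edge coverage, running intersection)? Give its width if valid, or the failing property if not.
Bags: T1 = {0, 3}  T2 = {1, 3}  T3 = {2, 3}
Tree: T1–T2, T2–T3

Yes; width 1.

Every vertex of G appears in some bag (union = {0, 1, 2, 3}); every edge is covered by a bag; and for each vertex v the set of bags containing v is connected in the bag tree. The decomposition is therefore valid. The largest bag has 2 vertices, so the width is 1.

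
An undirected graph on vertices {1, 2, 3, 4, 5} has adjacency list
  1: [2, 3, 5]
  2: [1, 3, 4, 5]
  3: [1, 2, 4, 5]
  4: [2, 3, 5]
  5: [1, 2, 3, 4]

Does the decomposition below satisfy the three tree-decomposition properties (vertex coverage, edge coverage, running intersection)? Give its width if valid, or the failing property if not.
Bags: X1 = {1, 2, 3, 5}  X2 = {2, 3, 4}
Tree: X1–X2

A tree decomposition must satisfy three properties: every vertex lies in some bag; for every edge, both endpoints lie together in some bag; and for every vertex, the bags containing it form a connected subtree. Here edge (5,4) lies in no bag, so the decomposition is invalid.

No — edge (5,4) lies in no bag.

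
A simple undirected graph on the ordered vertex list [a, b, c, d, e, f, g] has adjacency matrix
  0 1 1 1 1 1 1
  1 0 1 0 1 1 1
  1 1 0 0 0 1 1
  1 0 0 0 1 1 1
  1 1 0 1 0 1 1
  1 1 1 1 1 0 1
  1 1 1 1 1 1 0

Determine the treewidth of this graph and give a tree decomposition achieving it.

Each bag holds 5 vertices, so the decomposition has width 4, which upper-bounds the treewidth. On the other hand G contains the 5-clique {a, d, e, f, g}. A clique must lie in a single bag of any decomposition, so no decomposition can have width below 4. Combining the bounds, tw(G) = 4.

Treewidth 4.
One optimal decomposition is:
Bags: B1 = {a, b, c, f, g}  B2 = {a, b, e, f, g}  B3 = {a, d, e, f, g}
Tree: B1–B2, B2–B3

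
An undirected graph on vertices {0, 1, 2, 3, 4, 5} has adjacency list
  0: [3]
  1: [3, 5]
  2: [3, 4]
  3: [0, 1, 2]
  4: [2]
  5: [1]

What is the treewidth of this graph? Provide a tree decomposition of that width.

Each bag holds 2 vertices, so the decomposition has width 1, which upper-bounds the treewidth. G has an edge, so its treewidth is at least 1. Therefore the treewidth is 1.

Treewidth 1.
One such decomposition:
Bags: B1 = {1, 3}  B2 = {0, 3}  B3 = {2, 3}  B4 = {1, 5}  B5 = {2, 4}
Tree: B1–B2, B2–B3, B1–B4, B3–B5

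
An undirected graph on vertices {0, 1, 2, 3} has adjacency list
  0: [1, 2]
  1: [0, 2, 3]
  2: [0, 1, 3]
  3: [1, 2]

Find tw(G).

A width-2 tree decomposition is:
Bags: B1 = {1, 2, 3}  B2 = {0, 1, 2}
Tree: B1–B2
The largest bag has 3 vertices, giving width 2; this decomposition certifies tw(G) ≤ 2. On the other hand G contains the 3-clique {0, 1, 2}. A clique must lie in a single bag of any decomposition, so no decomposition can have width below 2. Combining the bounds, tw(G) = 2.

2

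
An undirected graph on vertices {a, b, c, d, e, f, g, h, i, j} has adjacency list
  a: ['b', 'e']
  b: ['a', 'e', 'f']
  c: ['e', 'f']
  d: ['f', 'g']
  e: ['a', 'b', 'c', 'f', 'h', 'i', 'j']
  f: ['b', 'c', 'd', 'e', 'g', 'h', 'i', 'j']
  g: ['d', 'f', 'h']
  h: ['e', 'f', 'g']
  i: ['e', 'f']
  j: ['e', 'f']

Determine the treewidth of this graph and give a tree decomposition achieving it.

Treewidth 2.
Bags: B1 = {e, f, h}  B2 = {f, g, h}  B3 = {e, f, i}  B4 = {b, e, f}  B5 = {d, f, g}  B6 = {c, e, f}  B7 = {a, b, e}  B8 = {e, f, j}
Tree: B1–B2, B1–B3, B1–B4, B2–B5, B3–B6, B4–B7, B3–B8

Every bag has size at most 3, so the width is 3 − 1 = 2 and tw(G) ≤ 2. Conversely, {a, b, e} is a clique of size 3, and the vertices of any clique must share a bag in every tree decomposition; so some bag has ≥ 3 vertices and tw(G) ≥ 2. The upper and lower bounds meet at 2, so that is the treewidth.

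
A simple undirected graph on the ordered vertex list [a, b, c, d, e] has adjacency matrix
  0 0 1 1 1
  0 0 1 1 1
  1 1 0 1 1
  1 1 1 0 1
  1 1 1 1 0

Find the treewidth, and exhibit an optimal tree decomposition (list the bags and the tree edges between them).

Treewidth 3.
One optimal decomposition is:
Bags: B1 = {a, c, d, e}  B2 = {b, c, d, e}
Tree: B1–B2

Each bag holds 4 vertices, so the decomposition has width 3, which upper-bounds the treewidth. For the lower bound, the 4 vertices {a, c, d, e} are pairwise adjacent, and any tree decomposition puts a clique entirely inside one bag — forcing width ≥ 3. The upper and lower bounds meet at 3, so that is the treewidth.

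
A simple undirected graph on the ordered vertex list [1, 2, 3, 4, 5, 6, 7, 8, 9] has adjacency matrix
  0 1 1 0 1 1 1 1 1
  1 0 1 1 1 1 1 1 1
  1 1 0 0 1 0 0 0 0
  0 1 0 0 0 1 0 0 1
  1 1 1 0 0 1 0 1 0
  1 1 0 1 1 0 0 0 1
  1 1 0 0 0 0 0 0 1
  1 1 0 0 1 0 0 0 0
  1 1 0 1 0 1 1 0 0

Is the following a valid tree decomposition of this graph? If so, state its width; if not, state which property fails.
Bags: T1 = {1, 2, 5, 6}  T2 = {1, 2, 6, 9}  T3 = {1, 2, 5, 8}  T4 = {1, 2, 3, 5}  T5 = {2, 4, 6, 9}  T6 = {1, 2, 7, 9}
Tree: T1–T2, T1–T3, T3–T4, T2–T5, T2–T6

Checking the three conditions: (i) the bags cover all of {1, 2, 3, 4, 5, 6, 7, 8, 9}; (ii) for each edge, some bag contains both endpoints; (iii) the bags containing any fixed vertex form a subtree. All hold, so the decomposition is valid with width 4 − 1 = 3.

Yes; width 3.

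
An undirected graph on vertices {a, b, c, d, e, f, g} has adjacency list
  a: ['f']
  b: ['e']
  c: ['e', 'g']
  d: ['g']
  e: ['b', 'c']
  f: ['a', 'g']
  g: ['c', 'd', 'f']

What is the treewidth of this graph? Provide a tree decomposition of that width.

Every bag has size at most 2, so the width is 2 − 1 = 1 and tw(G) ≤ 1. Any graph with an edge has treewidth ≥ 1, and G has the edge f–g. Hence tw(G) = 1 exactly.

Treewidth 1.
Bags: B1 = {f, g}  B2 = {d, g}  B3 = {c, g}  B4 = {c, e}  B5 = {a, f}  B6 = {b, e}
Tree: B1–B2, B1–B3, B3–B4, B1–B5, B4–B6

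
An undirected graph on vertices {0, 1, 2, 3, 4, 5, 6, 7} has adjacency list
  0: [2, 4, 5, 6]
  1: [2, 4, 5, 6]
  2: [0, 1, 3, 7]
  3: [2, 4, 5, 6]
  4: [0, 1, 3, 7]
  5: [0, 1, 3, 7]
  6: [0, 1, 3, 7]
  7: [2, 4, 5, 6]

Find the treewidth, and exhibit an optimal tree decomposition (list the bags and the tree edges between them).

Treewidth 4.
One optimal decomposition is:
Bags: B1 = {2, 3, 4, 5, 6}  B2 = {1, 2, 4, 5, 6}  B3 = {2, 4, 5, 6, 7}  B4 = {0, 2, 4, 5, 6}
Tree: B1–B2, B2–B3, B3–B4

Each bag holds 5 vertices, so the decomposition has width 4, which upper-bounds the treewidth. For the lower bound: the 5 vertex sets {3,4}, {1,5}, {2,7}, {6}, {0} are disjoint, each induces a connected subgraph, and every pair is joined by at least one edge of G. Contracting each set to a single vertex therefore yields K_{5} as a minor, and since treewidth is minor-monotone, tw(G) ≥ tw(K_{5}) = 4. Combining the bounds, tw(G) = 4.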